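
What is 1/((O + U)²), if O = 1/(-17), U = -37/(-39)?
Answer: 439569/348100 ≈ 1.2628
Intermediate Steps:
U = 37/39 (U = -37*(-1/39) = 37/39 ≈ 0.94872)
O = -1/17 ≈ -0.058824
1/((O + U)²) = 1/((-1/17 + 37/39)²) = 1/((590/663)²) = 1/(348100/439569) = 439569/348100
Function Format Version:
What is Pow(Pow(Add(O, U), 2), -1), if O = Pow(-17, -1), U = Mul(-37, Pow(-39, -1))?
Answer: Rational(439569, 348100) ≈ 1.2628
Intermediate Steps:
U = Rational(37, 39) (U = Mul(-37, Rational(-1, 39)) = Rational(37, 39) ≈ 0.94872)
O = Rational(-1, 17) ≈ -0.058824
Pow(Pow(Add(O, U), 2), -1) = Pow(Pow(Add(Rational(-1, 17), Rational(37, 39)), 2), -1) = Pow(Pow(Rational(590, 663), 2), -1) = Pow(Rational(348100, 439569), -1) = Rational(439569, 348100)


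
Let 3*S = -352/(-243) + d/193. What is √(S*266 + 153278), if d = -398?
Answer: √4160713264874/5211 ≈ 391.44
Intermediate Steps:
S = -28778/140697 (S = (-352/(-243) - 398/193)/3 = (-352*(-1/243) - 398*1/193)/3 = (352/243 - 398/193)/3 = (⅓)*(-28778/46899) = -28778/140697 ≈ -0.20454)
√(S*266 + 153278) = √(-28778/140697*266 + 153278) = √(-7654948/140697 + 153278) = √(21558099818/140697) = √4160713264874/5211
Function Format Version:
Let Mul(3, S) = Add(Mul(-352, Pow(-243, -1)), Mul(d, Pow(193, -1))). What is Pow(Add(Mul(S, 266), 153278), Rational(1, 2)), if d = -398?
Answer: Mul(Rational(1, 5211), Pow(4160713264874, Rational(1, 2))) ≈ 391.44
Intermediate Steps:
S = Rational(-28778, 140697) (S = Mul(Rational(1, 3), Add(Mul(-352, Pow(-243, -1)), Mul(-398, Pow(193, -1)))) = Mul(Rational(1, 3), Add(Mul(-352, Rational(-1, 243)), Mul(-398, Rational(1, 193)))) = Mul(Rational(1, 3), Add(Rational(352, 243), Rational(-398, 193))) = Mul(Rational(1, 3), Rational(-28778, 46899)) = Rational(-28778, 140697) ≈ -0.20454)
Pow(Add(Mul(S, 266), 153278), Rational(1, 2)) = Pow(Add(Mul(Rational(-28778, 140697), 266), 153278), Rational(1, 2)) = Pow(Add(Rational(-7654948, 140697), 153278), Rational(1, 2)) = Pow(Rational(21558099818, 140697), Rational(1, 2)) = Mul(Rational(1, 5211), Pow(4160713264874, Rational(1, 2)))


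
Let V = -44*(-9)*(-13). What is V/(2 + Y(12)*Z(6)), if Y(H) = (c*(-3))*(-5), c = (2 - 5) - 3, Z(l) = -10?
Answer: -234/41 ≈ -5.7073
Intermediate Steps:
c = -6 (c = -3 - 3 = -6)
Y(H) = -90 (Y(H) = -6*(-3)*(-5) = 18*(-5) = -90)
V = -5148 (V = 396*(-13) = -5148)
V/(2 + Y(12)*Z(6)) = -5148/(2 - 90*(-10)) = -5148/(2 + 900) = -5148/902 = -5148*1/902 = -234/41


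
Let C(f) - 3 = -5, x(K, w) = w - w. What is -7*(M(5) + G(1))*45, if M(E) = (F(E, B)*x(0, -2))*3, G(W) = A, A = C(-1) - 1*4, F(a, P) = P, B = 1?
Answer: 1890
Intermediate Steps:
x(K, w) = 0
C(f) = -2 (C(f) = 3 - 5 = -2)
A = -6 (A = -2 - 1*4 = -2 - 4 = -6)
G(W) = -6
M(E) = 0 (M(E) = (1*0)*3 = 0*3 = 0)
-7*(M(5) + G(1))*45 = -7*(0 - 6)*45 = -7*(-6)*45 = 42*45 = 1890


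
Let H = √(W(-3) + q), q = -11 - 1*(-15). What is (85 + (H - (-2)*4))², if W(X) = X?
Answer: 8836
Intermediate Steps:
q = 4 (q = -11 + 15 = 4)
H = 1 (H = √(-3 + 4) = √1 = 1)
(85 + (H - (-2)*4))² = (85 + (1 - (-2)*4))² = (85 + (1 - 1*(-8)))² = (85 + (1 + 8))² = (85 + 9)² = 94² = 8836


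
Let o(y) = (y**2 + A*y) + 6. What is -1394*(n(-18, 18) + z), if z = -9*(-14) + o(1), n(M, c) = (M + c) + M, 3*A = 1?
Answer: -482324/3 ≈ -1.6077e+5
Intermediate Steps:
A = 1/3 (A = (1/3)*1 = 1/3 ≈ 0.33333)
n(M, c) = c + 2*M
o(y) = 6 + y**2 + y/3 (o(y) = (y**2 + y/3) + 6 = 6 + y**2 + y/3)
z = 400/3 (z = -9*(-14) + (6 + 1**2 + (1/3)*1) = 126 + (6 + 1 + 1/3) = 126 + 22/3 = 400/3 ≈ 133.33)
-1394*(n(-18, 18) + z) = -1394*((18 + 2*(-18)) + 400/3) = -1394*((18 - 36) + 400/3) = -1394*(-18 + 400/3) = -1394*346/3 = -482324/3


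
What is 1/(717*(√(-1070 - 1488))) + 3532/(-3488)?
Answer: -883/872 - I*√2558/1834086 ≈ -1.0126 - 2.7576e-5*I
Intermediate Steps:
1/(717*(√(-1070 - 1488))) + 3532/(-3488) = 1/(717*(√(-2558))) + 3532*(-1/3488) = 1/(717*((I*√2558))) - 883/872 = (-I*√2558/2558)/717 - 883/872 = -I*√2558/1834086 - 883/872 = -883/872 - I*√2558/1834086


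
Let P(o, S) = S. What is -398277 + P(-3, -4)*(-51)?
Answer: -398073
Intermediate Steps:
-398277 + P(-3, -4)*(-51) = -398277 - 4*(-51) = -398277 + 204 = -398073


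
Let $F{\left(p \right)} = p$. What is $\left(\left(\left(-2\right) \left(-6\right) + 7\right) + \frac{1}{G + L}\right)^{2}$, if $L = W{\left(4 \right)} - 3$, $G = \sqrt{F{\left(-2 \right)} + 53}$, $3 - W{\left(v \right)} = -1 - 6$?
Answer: $253 + \frac{31 \sqrt{51}}{2} \approx 363.69$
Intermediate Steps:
$W{\left(v \right)} = 10$ ($W{\left(v \right)} = 3 - \left(-1 - 6\right) = 3 - -7 = 3 + 7 = 10$)
$G = \sqrt{51}$ ($G = \sqrt{-2 + 53} = \sqrt{51} \approx 7.1414$)
$L = 7$ ($L = 10 - 3 = 7$)
$\left(\left(\left(-2\right) \left(-6\right) + 7\right) + \frac{1}{G + L}\right)^{2} = \left(\left(\left(-2\right) \left(-6\right) + 7\right) + \frac{1}{\sqrt{51} + 7}\right)^{2} = \left(\left(12 + 7\right) + \frac{1}{7 + \sqrt{51}}\right)^{2} = \left(19 + \frac{1}{7 + \sqrt{51}}\right)^{2}$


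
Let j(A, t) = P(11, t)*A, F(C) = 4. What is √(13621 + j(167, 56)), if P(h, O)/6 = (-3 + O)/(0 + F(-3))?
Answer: √107590/2 ≈ 164.00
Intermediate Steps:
P(h, O) = -9/2 + 3*O/2 (P(h, O) = 6*((-3 + O)/(0 + 4)) = 6*((-3 + O)/4) = 6*((-3 + O)*(¼)) = 6*(-¾ + O/4) = -9/2 + 3*O/2)
j(A, t) = A*(-9/2 + 3*t/2) (j(A, t) = (-9/2 + 3*t/2)*A = A*(-9/2 + 3*t/2))
√(13621 + j(167, 56)) = √(13621 + (3/2)*167*(-3 + 56)) = √(13621 + (3/2)*167*53) = √(13621 + 26553/2) = √(53795/2) = √107590/2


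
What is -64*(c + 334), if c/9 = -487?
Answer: 259136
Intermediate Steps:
c = -4383 (c = 9*(-487) = -4383)
-64*(c + 334) = -64*(-4383 + 334) = -64*(-4049) = 259136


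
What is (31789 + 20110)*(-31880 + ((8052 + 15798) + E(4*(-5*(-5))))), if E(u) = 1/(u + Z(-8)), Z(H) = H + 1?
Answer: -38757602311/93 ≈ -4.1675e+8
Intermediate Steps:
Z(H) = 1 + H
E(u) = 1/(-7 + u) (E(u) = 1/(u + (1 - 8)) = 1/(u - 7) = 1/(-7 + u))
(31789 + 20110)*(-31880 + ((8052 + 15798) + E(4*(-5*(-5))))) = (31789 + 20110)*(-31880 + ((8052 + 15798) + 1/(-7 + 4*(-5*(-5))))) = 51899*(-31880 + (23850 + 1/(-7 + 4*25))) = 51899*(-31880 + (23850 + 1/(-7 + 100))) = 51899*(-31880 + (23850 + 1/93)) = 51899*(-31880 + 2218051/93) = 51899*(-746789/93) = -38757602311/93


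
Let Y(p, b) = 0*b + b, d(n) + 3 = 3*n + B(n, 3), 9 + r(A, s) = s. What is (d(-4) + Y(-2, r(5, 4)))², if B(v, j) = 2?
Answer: 324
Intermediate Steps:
r(A, s) = -9 + s
d(n) = -1 + 3*n (d(n) = -3 + (3*n + 2) = -3 + (2 + 3*n) = -1 + 3*n)
Y(p, b) = b (Y(p, b) = 0 + b = b)
(d(-4) + Y(-2, r(5, 4)))² = ((-1 + 3*(-4)) + (-9 + 4))² = ((-1 - 12) - 5)² = (-13 - 5)² = (-18)² = 324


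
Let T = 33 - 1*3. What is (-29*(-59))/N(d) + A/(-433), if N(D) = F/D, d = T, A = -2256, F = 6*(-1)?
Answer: -3702059/433 ≈ -8549.8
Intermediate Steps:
F = -6
T = 30 (T = 33 - 3 = 30)
d = 30
N(D) = -6/D
(-29*(-59))/N(d) + A/(-433) = (-29*(-59))/((-6/30)) - 2256/(-433) = 1711/((-6*1/30)) - 2256*(-1/433) = 1711/(-⅕) + 2256/433 = 1711*(-5) + 2256/433 = -8555 + 2256/433 = -3702059/433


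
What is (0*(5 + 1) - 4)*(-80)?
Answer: 320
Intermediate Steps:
(0*(5 + 1) - 4)*(-80) = (0*6 - 4)*(-80) = (0 - 4)*(-80) = -4*(-80) = 320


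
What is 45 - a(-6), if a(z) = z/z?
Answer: 44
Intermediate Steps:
a(z) = 1
45 - a(-6) = 45 - 1*1 = 45 - 1 = 44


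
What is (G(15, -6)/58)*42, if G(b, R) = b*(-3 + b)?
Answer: 3780/29 ≈ 130.34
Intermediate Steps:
(G(15, -6)/58)*42 = ((15*(-3 + 15))/58)*42 = ((15*12)*(1/58))*42 = (180*(1/58))*42 = (90/29)*42 = 3780/29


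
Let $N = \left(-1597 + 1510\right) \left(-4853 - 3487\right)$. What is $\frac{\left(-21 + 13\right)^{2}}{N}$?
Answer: $\frac{16}{181395} \approx 8.8205 \cdot 10^{-5}$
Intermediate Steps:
$N = 725580$ ($N = \left(-87\right) \left(-8340\right) = 725580$)
$\frac{\left(-21 + 13\right)^{2}}{N} = \frac{\left(-21 + 13\right)^{2}}{725580} = \left(-8\right)^{2} \cdot \frac{1}{725580} = 64 \cdot \frac{1}{725580} = \frac{16}{181395}$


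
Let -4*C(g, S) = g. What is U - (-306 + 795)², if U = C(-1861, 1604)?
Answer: -954623/4 ≈ -2.3866e+5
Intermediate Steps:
C(g, S) = -g/4
U = 1861/4 (U = -¼*(-1861) = 1861/4 ≈ 465.25)
U - (-306 + 795)² = 1861/4 - (-306 + 795)² = 1861/4 - 1*489² = 1861/4 - 1*239121 = 1861/4 - 239121 = -954623/4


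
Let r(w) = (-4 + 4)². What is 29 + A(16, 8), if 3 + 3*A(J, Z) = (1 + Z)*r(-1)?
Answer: 28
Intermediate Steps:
r(w) = 0 (r(w) = 0² = 0)
A(J, Z) = -1 (A(J, Z) = -1 + ((1 + Z)*0)/3 = -1 + (⅓)*0 = -1 + 0 = -1)
29 + A(16, 8) = 29 - 1 = 28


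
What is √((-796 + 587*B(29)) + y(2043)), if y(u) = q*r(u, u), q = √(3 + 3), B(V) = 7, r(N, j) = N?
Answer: √(3313 + 2043*√6) ≈ 91.199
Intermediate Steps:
q = √6 ≈ 2.4495
y(u) = u*√6 (y(u) = √6*u = u*√6)
√((-796 + 587*B(29)) + y(2043)) = √((-796 + 587*7) + 2043*√6) = √((-796 + 4109) + 2043*√6) = √(3313 + 2043*√6)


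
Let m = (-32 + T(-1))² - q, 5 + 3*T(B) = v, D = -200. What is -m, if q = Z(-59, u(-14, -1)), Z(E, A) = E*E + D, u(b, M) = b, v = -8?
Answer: 17648/9 ≈ 1960.9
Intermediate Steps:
Z(E, A) = -200 + E² (Z(E, A) = E*E - 200 = E² - 200 = -200 + E²)
q = 3281 (q = -200 + (-59)² = -200 + 3481 = 3281)
T(B) = -13/3 (T(B) = -5/3 + (⅓)*(-8) = -5/3 - 8/3 = -13/3)
m = -17648/9 (m = (-32 - 13/3)² - 1*3281 = (-109/3)² - 3281 = 11881/9 - 3281 = -17648/9 ≈ -1960.9)
-m = -1*(-17648/9) = 17648/9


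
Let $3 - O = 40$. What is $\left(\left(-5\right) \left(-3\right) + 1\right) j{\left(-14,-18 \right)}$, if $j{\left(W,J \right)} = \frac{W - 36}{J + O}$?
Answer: $\frac{160}{11} \approx 14.545$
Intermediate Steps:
$O = -37$ ($O = 3 - 40 = -37$)
$j{\left(W,J \right)} = \frac{-36 + W}{-37 + J}$ ($j{\left(W,J \right)} = \frac{W - 36}{J - 37} = \frac{-36 + W}{-37 + J}$)
$\left(\left(-5\right) \left(-3\right) + 1\right) j{\left(-14,-18 \right)} = \left(\left(-5\right) \left(-3\right) + 1\right) \frac{-36 - 14}{-37 - 18} = \left(15 + 1\right) \frac{1}{-55} \left(-50\right) = 16 \left(\left(- \frac{1}{55}\right) \left(-50\right)\right) = 16 \cdot \frac{10}{11} = \frac{160}{11}$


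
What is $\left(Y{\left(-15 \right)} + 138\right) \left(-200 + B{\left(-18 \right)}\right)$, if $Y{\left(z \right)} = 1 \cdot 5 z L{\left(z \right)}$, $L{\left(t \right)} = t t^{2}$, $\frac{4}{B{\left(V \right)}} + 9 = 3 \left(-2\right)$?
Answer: $- \frac{253600684}{5} \approx -5.072 \cdot 10^{7}$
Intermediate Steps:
$B{\left(V \right)} = - \frac{4}{15}$ ($B{\left(V \right)} = \frac{4}{-9 + 3 \left(-2\right)} = \frac{4}{-9 - 6} = \frac{4}{-15} = 4 \left(- \frac{1}{15}\right) = - \frac{4}{15}$)
$L{\left(t \right)} = t^{3}$
$Y{\left(z \right)} = 5 z^{4}$ ($Y{\left(z \right)} = 1 \cdot 5 z z^{3} = 5 z z^{3} = 5 z^{4}$)
$\left(Y{\left(-15 \right)} + 138\right) \left(-200 + B{\left(-18 \right)}\right) = \left(5 \left(-15\right)^{4} + 138\right) \left(-200 - \frac{4}{15}\right) = \left(5 \cdot 50625 + 138\right) \left(- \frac{3004}{15}\right) = \left(253125 + 138\right) \left(- \frac{3004}{15}\right) = 253263 \left(- \frac{3004}{15}\right) = - \frac{253600684}{5}$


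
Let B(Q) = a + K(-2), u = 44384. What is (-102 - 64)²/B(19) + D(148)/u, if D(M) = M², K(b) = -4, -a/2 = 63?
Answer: -38131187/180310 ≈ -211.48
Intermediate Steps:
a = -126 (a = -2*63 = -126)
B(Q) = -130 (B(Q) = -126 - 4 = -130)
(-102 - 64)²/B(19) + D(148)/u = (-102 - 64)²/(-130) + 148²/44384 = (-166)²*(-1/130) + 21904*(1/44384) = 27556*(-1/130) + 1369/2774 = -13778/65 + 1369/2774 = -38131187/180310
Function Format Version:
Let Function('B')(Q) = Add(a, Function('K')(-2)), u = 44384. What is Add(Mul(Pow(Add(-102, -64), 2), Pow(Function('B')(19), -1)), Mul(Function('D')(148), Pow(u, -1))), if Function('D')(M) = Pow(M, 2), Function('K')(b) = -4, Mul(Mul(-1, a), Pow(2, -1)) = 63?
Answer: Rational(-38131187, 180310) ≈ -211.48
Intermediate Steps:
a = -126 (a = Mul(-2, 63) = -126)
Function('B')(Q) = -130 (Function('B')(Q) = Add(-126, -4) = -130)
Add(Mul(Pow(Add(-102, -64), 2), Pow(Function('B')(19), -1)), Mul(Function('D')(148), Pow(u, -1))) = Add(Mul(Pow(Add(-102, -64), 2), Pow(-130, -1)), Mul(Pow(148, 2), Pow(44384, -1))) = Add(Mul(Pow(-166, 2), Rational(-1, 130)), Mul(21904, Rational(1, 44384))) = Add(Mul(27556, Rational(-1, 130)), Rational(1369, 2774)) = Add(Rational(-13778, 65), Rational(1369, 2774)) = Rational(-38131187, 180310)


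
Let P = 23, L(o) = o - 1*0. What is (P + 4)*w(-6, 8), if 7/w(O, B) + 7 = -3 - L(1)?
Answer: -189/11 ≈ -17.182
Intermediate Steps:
L(o) = o (L(o) = o + 0 = o)
w(O, B) = -7/11 (w(O, B) = 7/(-7 + (-3 - 1*1)) = 7/(-7 + (-3 - 1)) = 7/(-7 - 4) = 7/(-11) = 7*(-1/11) = -7/11)
(P + 4)*w(-6, 8) = (23 + 4)*(-7/11) = 27*(-7/11) = -189/11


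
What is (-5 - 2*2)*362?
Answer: -3258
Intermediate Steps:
(-5 - 2*2)*362 = (-5 - 4)*362 = -9*362 = -3258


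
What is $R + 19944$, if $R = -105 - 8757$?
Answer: $11082$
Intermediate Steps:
$R = -8862$ ($R = -105 - 8757 = -8862$)
$R + 19944 = -8862 + 19944 = 11082$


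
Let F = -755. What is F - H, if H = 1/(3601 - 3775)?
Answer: -131369/174 ≈ -754.99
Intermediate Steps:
H = -1/174 (H = 1/(-174) = -1/174 ≈ -0.0057471)
F - H = -755 - 1*(-1/174) = -755 + 1/174 = -131369/174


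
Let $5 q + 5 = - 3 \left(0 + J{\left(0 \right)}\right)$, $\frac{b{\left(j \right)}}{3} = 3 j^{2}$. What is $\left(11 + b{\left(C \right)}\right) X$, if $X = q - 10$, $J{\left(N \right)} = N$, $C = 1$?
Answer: $-220$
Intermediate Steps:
$b{\left(j \right)} = 9 j^{2}$ ($b{\left(j \right)} = 3 \cdot 3 j^{2} = 9 j^{2}$)
$q = -1$ ($q = -1 + \frac{\left(-3\right) \left(0 + 0\right)}{5} = -1 + \frac{\left(-3\right) 0}{5} = -1 + \frac{1}{5} \cdot 0 = -1 + 0 = -1$)
$X = -11$ ($X = -1 - 10 = -11$)
$\left(11 + b{\left(C \right)}\right) X = \left(11 + 9 \cdot 1^{2}\right) \left(-11\right) = \left(11 + 9 \cdot 1\right) \left(-11\right) = \left(11 + 9\right) \left(-11\right) = 20 \left(-11\right) = -220$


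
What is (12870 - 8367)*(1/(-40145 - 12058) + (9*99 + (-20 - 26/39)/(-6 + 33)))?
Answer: 1883407791682/469827 ≈ 4.0087e+6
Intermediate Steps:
(12870 - 8367)*(1/(-40145 - 12058) + (9*99 + (-20 - 26/39)/(-6 + 33))) = 4503*(1/(-52203) + (891 + (-20 - 26*1/39)/27)) = 4503*(-1/52203 + (891 + (-20 - ⅔)*(1/27))) = 4503*(-1/52203 + (891 - 62/3*1/27)) = 4503*(-1/52203 + (891 - 62/81)) = 4503*(-1/52203 + 72109/81) = 4503*(1254768682/1409481) = 1883407791682/469827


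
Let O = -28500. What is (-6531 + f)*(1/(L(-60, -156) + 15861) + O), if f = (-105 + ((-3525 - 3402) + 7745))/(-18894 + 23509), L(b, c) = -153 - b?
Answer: 3386121945109037/18192330 ≈ 1.8613e+8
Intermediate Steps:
f = 713/4615 (f = (-105 + (-6927 + 7745))/4615 = (-105 + 818)*(1/4615) = 713*(1/4615) = 713/4615 ≈ 0.15450)
(-6531 + f)*(1/(L(-60, -156) + 15861) + O) = (-6531 + 713/4615)*(1/((-153 - 1*(-60)) + 15861) - 28500) = -30139852*(1/((-153 + 60) + 15861) - 28500)/4615 = -30139852*(1/(-93 + 15861) - 28500)/4615 = -30139852*(1/15768 - 28500)/4615 = -30139852/4615*(-449387999/15768) = 3386121945109037/18192330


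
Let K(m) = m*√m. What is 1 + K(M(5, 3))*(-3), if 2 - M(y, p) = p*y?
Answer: 1 + 39*I*√13 ≈ 1.0 + 140.62*I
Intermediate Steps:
M(y, p) = 2 - p*y
K(m) = m^(3/2)
1 + K(M(5, 3))*(-3) = 1 + (2 - 1*3*5)^(3/2)*(-3) = 1 + (2 - 15)^(3/2)*(-3) = 1 + (-13)^(3/2)*(-3) = 1 - 13*I*√13*(-3) = 1 + 39*I*√13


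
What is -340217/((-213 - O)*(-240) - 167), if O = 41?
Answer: -340217/60793 ≈ -5.5963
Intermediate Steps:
-340217/((-213 - O)*(-240) - 167) = -340217/((-213 - 1*41)*(-240) - 167) = -340217/((-213 - 41)*(-240) - 167) = -340217/(-254*(-240) - 167) = -340217/(60960 - 167) = -340217/60793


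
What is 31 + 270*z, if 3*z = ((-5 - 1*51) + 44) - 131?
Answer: -12839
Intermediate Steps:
z = -143/3 (z = (((-5 - 1*51) + 44) - 131)/3 = (((-5 - 51) + 44) - 131)/3 = ((-56 + 44) - 131)/3 = (-12 - 131)/3 = (⅓)*(-143) = -143/3 ≈ -47.667)
31 + 270*z = 31 + 270*(-143/3) = 31 - 12870 = -12839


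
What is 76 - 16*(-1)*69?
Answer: 1180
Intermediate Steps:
76 - 16*(-1)*69 = 76 + 16*69 = 76 + 1104 = 1180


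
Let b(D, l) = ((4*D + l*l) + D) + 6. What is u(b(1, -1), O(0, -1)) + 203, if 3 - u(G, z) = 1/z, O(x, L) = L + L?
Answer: 413/2 ≈ 206.50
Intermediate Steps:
b(D, l) = 6 + l² + 5*D (b(D, l) = ((4*D + l²) + D) + 6 = ((l² + 4*D) + D) + 6 = (l² + 5*D) + 6 = 6 + l² + 5*D)
O(x, L) = 2*L
u(G, z) = 3 - 1/z
u(b(1, -1), O(0, -1)) + 203 = (3 - 1/(2*(-1))) + 203 = (3 - 1/(-2)) + 203 = (3 - 1*(-½)) + 203 = (3 + ½) + 203 = 7/2 + 203 = 413/2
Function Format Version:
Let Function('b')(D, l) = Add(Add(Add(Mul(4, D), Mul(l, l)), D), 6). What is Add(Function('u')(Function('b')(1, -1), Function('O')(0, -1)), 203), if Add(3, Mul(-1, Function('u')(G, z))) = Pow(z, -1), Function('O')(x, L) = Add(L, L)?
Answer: Rational(413, 2) ≈ 206.50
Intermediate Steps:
Function('b')(D, l) = Add(6, Pow(l, 2), Mul(5, D)) (Function('b')(D, l) = Add(Add(Add(Mul(4, D), Pow(l, 2)), D), 6) = Add(Add(Add(Pow(l, 2), Mul(4, D)), D), 6) = Add(Add(Pow(l, 2), Mul(5, D)), 6) = Add(6, Pow(l, 2), Mul(5, D)))
Function('O')(x, L) = Mul(2, L)
Function('u')(G, z) = Add(3, Mul(-1, Pow(z, -1)))
Add(Function('u')(Function('b')(1, -1), Function('O')(0, -1)), 203) = Add(Add(3, Mul(-1, Pow(Mul(2, -1), -1))), 203) = Add(Add(3, Mul(-1, Pow(-2, -1))), 203) = Add(Add(3, Mul(-1, Rational(-1, 2))), 203) = Add(Add(3, Rational(1, 2)), 203) = Add(Rational(7, 2), 203) = Rational(413, 2)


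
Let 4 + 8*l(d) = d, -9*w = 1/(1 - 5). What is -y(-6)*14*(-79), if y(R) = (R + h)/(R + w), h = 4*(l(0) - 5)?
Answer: 1114848/215 ≈ 5185.3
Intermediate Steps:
w = 1/36 (w = -1/(9*(1 - 5)) = -⅑/(-4) = -⅑*(-¼) = 1/36 ≈ 0.027778)
l(d) = -½ + d/8
h = -22 (h = 4*((-½ + (⅛)*0) - 5) = 4*((-½ + 0) - 5) = 4*(-½ - 5) = 4*(-11/2) = -22)
y(R) = (-22 + R)/(1/36 + R) (y(R) = (R - 22)/(R + 1/36) = (-22 + R)/(1/36 + R))
-y(-6)*14*(-79) = -(36*(-22 - 6)/(1 + 36*(-6)))*14*(-79) = -(36*(-28)/(1 - 216))*14*(-79) = -(36*(-28)/(-215))*14*(-79) = -(36*(-1/215)*(-28))*14*(-79) = -(1008/215)*14*(-79) = -14112*(-79)/215 = -1*(-1114848/215) = 1114848/215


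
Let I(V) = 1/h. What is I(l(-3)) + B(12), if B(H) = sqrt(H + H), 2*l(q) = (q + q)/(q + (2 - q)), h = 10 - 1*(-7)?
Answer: 1/17 + 2*sqrt(6) ≈ 4.9578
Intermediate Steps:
h = 17 (h = 10 + 7 = 17)
l(q) = q/2 (l(q) = ((q + q)/(q + (2 - q)))/2 = ((2*q)/2)/2 = ((2*q)*(1/2))/2 = q/2)
B(H) = sqrt(2)*sqrt(H) (B(H) = sqrt(2*H) = sqrt(2)*sqrt(H))
I(V) = 1/17
I(l(-3)) + B(12) = 1/17 + sqrt(2)*sqrt(12) = 1/17 + sqrt(2)*(2*sqrt(3)) = 1/17 + 2*sqrt(6)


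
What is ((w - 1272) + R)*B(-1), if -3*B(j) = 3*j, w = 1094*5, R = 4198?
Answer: 8396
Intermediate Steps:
w = 5470
B(j) = -j
((w - 1272) + R)*B(-1) = ((5470 - 1272) + 4198)*(-1*(-1)) = (4198 + 4198)*1 = 8396*1 = 8396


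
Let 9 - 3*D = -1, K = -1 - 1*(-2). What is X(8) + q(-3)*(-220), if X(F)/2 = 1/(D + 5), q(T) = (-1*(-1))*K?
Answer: -5494/25 ≈ -219.76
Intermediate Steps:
K = 1 (K = -1 + 2 = 1)
D = 10/3 (D = 3 - 1/3*(-1) = 3 + 1/3 = 10/3 ≈ 3.3333)
q(T) = 1 (q(T) = -1*(-1)*1 = 1*1 = 1)
X(F) = 6/25 (X(F) = 2/(10/3 + 5) = 2/(25/3) = 2*(3/25) = 6/25)
X(8) + q(-3)*(-220) = 6/25 + 1*(-220) = 6/25 - 220 = -5494/25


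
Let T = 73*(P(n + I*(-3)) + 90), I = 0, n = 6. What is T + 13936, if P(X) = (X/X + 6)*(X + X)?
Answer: 26638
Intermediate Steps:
P(X) = 14*X (P(X) = (1 + 6)*(2*X) = 7*(2*X) = 14*X)
T = 12702 (T = 73*(14*(6 + 0*(-3)) + 90) = 73*(14*(6 + 0) + 90) = 73*(14*6 + 90) = 73*(84 + 90) = 73*174 = 12702)
T + 13936 = 12702 + 13936 = 26638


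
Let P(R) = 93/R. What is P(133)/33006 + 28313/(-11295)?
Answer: -41429100113/16527589470 ≈ -2.5067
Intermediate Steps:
P(133)/33006 + 28313/(-11295) = (93/133)/33006 + 28313/(-11295) = (93*(1/133))*(1/33006) + 28313*(-1/11295) = (93/133)*(1/33006) - 28313/11295 = 31/1463266 - 28313/11295 = -41429100113/16527589470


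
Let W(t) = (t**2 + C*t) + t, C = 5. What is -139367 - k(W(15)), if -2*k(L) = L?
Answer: -278419/2 ≈ -1.3921e+5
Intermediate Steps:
W(t) = t**2 + 6*t (W(t) = (t**2 + 5*t) + t = t**2 + 6*t)
k(L) = -L/2
-139367 - k(W(15)) = -139367 - (-1)*15*(6 + 15)/2 = -139367 - (-1)*15*21/2 = -139367 - (-1)*315/2 = -139367 - 1*(-315/2) = -139367 + 315/2 = -278419/2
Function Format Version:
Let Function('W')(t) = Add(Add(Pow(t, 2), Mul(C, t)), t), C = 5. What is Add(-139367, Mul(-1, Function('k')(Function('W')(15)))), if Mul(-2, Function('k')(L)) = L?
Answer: Rational(-278419, 2) ≈ -1.3921e+5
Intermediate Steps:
Function('W')(t) = Add(Pow(t, 2), Mul(6, t)) (Function('W')(t) = Add(Add(Pow(t, 2), Mul(5, t)), t) = Add(Pow(t, 2), Mul(6, t)))
Function('k')(L) = Mul(Rational(-1, 2), L)
Add(-139367, Mul(-1, Function('k')(Function('W')(15)))) = Add(-139367, Mul(-1, Mul(Rational(-1, 2), Mul(15, Add(6, 15))))) = Add(-139367, Mul(-1, Mul(Rational(-1, 2), Mul(15, 21)))) = Add(-139367, Mul(-1, Mul(Rational(-1, 2), 315))) = Add(-139367, Mul(-1, Rational(-315, 2))) = Add(-139367, Rational(315, 2)) = Rational(-278419, 2)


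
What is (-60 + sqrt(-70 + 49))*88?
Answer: -5280 + 88*I*sqrt(21) ≈ -5280.0 + 403.27*I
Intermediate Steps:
(-60 + sqrt(-70 + 49))*88 = (-60 + sqrt(-21))*88 = (-60 + I*sqrt(21))*88 = -5280 + 88*I*sqrt(21)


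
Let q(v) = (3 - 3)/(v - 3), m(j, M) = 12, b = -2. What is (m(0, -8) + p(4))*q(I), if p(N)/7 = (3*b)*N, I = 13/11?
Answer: 0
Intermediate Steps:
I = 13/11 (I = 13*(1/11) = 13/11 ≈ 1.1818)
p(N) = -42*N (p(N) = 7*((3*(-2))*N) = 7*(-6*N) = -42*N)
q(v) = 0 (q(v) = 0/(-3 + v) = 0)
(m(0, -8) + p(4))*q(I) = (12 - 42*4)*0 = (12 - 168)*0 = -156*0 = 0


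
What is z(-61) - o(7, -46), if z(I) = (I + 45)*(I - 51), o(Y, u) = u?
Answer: 1838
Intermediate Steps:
z(I) = (-51 + I)*(45 + I) (z(I) = (45 + I)*(-51 + I) = (-51 + I)*(45 + I))
z(-61) - o(7, -46) = (-2295 + (-61)**2 - 6*(-61)) - 1*(-46) = (-2295 + 3721 + 366) + 46 = 1792 + 46 = 1838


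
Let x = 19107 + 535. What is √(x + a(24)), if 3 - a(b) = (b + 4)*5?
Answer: √19505 ≈ 139.66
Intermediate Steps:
a(b) = -17 - 5*b (a(b) = 3 - (b + 4)*5 = 3 - (4 + b)*5 = 3 - (20 + 5*b) = 3 + (-20 - 5*b) = -17 - 5*b)
x = 19642
√(x + a(24)) = √(19642 + (-17 - 5*24)) = √(19642 + (-17 - 120)) = √(19642 - 137) = √19505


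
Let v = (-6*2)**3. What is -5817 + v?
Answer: -7545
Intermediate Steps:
v = -1728 (v = (-12)**3 = -1728)
-5817 + v = -5817 - 1728 = -7545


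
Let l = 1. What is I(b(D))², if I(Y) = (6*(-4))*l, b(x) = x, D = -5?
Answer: 576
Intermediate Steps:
I(Y) = -24 (I(Y) = (6*(-4))*1 = -24*1 = -24)
I(b(D))² = (-24)² = 576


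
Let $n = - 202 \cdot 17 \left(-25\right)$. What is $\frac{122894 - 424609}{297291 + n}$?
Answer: $- \frac{301715}{383141} \approx -0.78748$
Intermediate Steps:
$n = 85850$ ($n = \left(-202\right) \left(-425\right) = 85850$)
$\frac{122894 - 424609}{297291 + n} = \frac{122894 - 424609}{297291 + 85850} = - \frac{301715}{383141}$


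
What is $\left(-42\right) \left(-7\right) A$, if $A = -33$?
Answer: $-9702$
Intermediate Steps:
$\left(-42\right) \left(-7\right) A = \left(-42\right) \left(-7\right) \left(-33\right) = 294 \left(-33\right) = -9702$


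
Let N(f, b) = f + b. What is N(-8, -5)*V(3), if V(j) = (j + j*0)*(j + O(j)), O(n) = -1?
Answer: -78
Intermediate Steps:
V(j) = j*(-1 + j) (V(j) = (j + j*0)*(j - 1) = (j + 0)*(-1 + j) = j*(-1 + j))
N(f, b) = b + f
N(-8, -5)*V(3) = (-5 - 8)*(3*(-1 + 3)) = -39*2 = -13*6 = -78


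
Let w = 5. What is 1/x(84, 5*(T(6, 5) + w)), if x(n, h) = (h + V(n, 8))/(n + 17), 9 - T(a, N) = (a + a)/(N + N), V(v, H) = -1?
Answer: 101/63 ≈ 1.6032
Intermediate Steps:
T(a, N) = 9 - a/N (T(a, N) = 9 - (a + a)/(N + N) = 9 - 2*a/(2*N) = 9 - 2*a*1/(2*N) = 9 - a/N)
x(n, h) = (-1 + h)/(17 + n) (x(n, h) = (h - 1)/(n + 17) = (-1 + h)/(17 + n))
1/x(84, 5*(T(6, 5) + w)) = 1/((-1 + 5*((9 - 1*6/5) + 5))/(17 + 84)) = 1/((-1 + 5*((9 - 1*6*1/5) + 5))/101) = 1/((-1 + 5*((9 - 6/5) + 5))/101) = 1/((-1 + 5*(39/5 + 5))/101) = 1/((-1 + 5*(64/5))/101) = 1/((-1 + 64)/101) = 1/((1/101)*63) = 1/(63/101) = 101/63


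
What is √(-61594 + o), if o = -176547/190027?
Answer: I*√2224208948038795/190027 ≈ 248.18*I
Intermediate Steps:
o = -176547/190027 (o = -176547*1/190027 = -176547/190027 ≈ -0.92906)
√(-61594 + o) = √(-61594 - 176547/190027) = √(-11704699585/190027) = I*√2224208948038795/190027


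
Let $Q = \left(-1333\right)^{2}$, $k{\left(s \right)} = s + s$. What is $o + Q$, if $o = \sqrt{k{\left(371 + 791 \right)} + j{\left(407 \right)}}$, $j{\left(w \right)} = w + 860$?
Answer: $1776889 + 3 \sqrt{399} \approx 1.7769 \cdot 10^{6}$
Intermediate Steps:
$k{\left(s \right)} = 2 s$
$j{\left(w \right)} = 860 + w$
$o = 3 \sqrt{399}$ ($o = \sqrt{2 \left(371 + 791\right) + \left(860 + 407\right)} = \sqrt{2 \cdot 1162 + 1267} = \sqrt{2324 + 1267} = \sqrt{3591} = 3 \sqrt{399} \approx 59.925$)
$Q = 1776889$
$o + Q = 3 \sqrt{399} + 1776889 = 1776889 + 3 \sqrt{399}$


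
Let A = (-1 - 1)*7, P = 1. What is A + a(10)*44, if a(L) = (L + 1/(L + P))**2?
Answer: 49130/11 ≈ 4466.4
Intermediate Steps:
A = -14 (A = -2*7 = -14)
a(L) = (L + 1/(1 + L))**2 (a(L) = (L + 1/(L + 1))**2 = (L + 1/(1 + L))**2)
A + a(10)*44 = -14 + ((1 + 10 + 10**2)**2/(1 + 10)**2)*44 = -14 + ((1 + 10 + 100)**2/11**2)*44 = -14 + ((1/121)*111**2)*44 = -14 + ((1/121)*12321)*44 = -14 + (12321/121)*44 = -14 + 49284/11 = 49130/11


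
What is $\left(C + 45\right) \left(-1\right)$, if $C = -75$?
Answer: $30$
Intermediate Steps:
$\left(C + 45\right) \left(-1\right) = \left(-75 + 45\right) \left(-1\right) = \left(-30\right) \left(-1\right) = 30$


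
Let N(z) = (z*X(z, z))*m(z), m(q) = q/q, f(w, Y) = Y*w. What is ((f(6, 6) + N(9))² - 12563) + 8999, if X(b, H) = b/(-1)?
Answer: -1539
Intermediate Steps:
X(b, H) = -b (X(b, H) = b*(-1) = -b)
m(q) = 1
N(z) = -z² (N(z) = (z*(-z))*1 = -z²*1 = -z²)
((f(6, 6) + N(9))² - 12563) + 8999 = ((6*6 - 1*9²)² - 12563) + 8999 = ((36 - 1*81)² - 12563) + 8999 = ((36 - 81)² - 12563) + 8999 = ((-45)² - 12563) + 8999 = (2025 - 12563) + 8999 = -10538 + 8999 = -1539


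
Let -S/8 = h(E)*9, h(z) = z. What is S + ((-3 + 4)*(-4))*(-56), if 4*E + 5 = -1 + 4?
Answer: 260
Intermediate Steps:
E = -½ (E = -5/4 + (-1 + 4)/4 = -5/4 + (¼)*3 = -5/4 + ¾ = -½ ≈ -0.50000)
S = 36 (S = -(-4)*9 = -8*(-9/2) = 36)
S + ((-3 + 4)*(-4))*(-56) = 36 + ((-3 + 4)*(-4))*(-56) = 36 + (1*(-4))*(-56) = 36 - 4*(-56) = 36 + 224 = 260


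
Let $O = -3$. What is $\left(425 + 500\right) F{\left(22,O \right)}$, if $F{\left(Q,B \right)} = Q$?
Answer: $20350$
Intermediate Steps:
$\left(425 + 500\right) F{\left(22,O \right)} = \left(425 + 500\right) 22 = 925 \cdot 22 = 20350$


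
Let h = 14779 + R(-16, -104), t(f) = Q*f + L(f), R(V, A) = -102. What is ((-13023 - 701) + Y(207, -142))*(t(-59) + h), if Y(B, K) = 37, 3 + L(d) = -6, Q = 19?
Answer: -185417789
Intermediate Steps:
L(d) = -9 (L(d) = -3 - 6 = -9)
t(f) = -9 + 19*f (t(f) = 19*f - 9 = -9 + 19*f)
h = 14677 (h = 14779 - 102 = 14677)
((-13023 - 701) + Y(207, -142))*(t(-59) + h) = ((-13023 - 701) + 37)*((-9 + 19*(-59)) + 14677) = (-13724 + 37)*((-9 - 1121) + 14677) = -13687*(-1130 + 14677) = -13687*13547 = -185417789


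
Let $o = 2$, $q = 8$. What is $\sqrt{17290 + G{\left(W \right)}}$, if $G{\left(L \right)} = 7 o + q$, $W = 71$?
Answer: $4 \sqrt{1082} \approx 131.58$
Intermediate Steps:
$G{\left(L \right)} = 22$ ($G{\left(L \right)} = 7 \cdot 2 + 8 = 14 + 8 = 22$)
$\sqrt{17290 + G{\left(W \right)}} = \sqrt{17290 + 22} = \sqrt{17312} = 4 \sqrt{1082}$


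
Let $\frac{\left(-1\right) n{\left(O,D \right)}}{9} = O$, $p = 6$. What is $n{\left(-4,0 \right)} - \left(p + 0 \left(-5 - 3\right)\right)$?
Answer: $30$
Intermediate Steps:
$n{\left(O,D \right)} = - 9 O$
$n{\left(-4,0 \right)} - \left(p + 0 \left(-5 - 3\right)\right) = \left(-9\right) \left(-4\right) - \left(6 + 0 \left(-5 - 3\right)\right) = 36 - \left(6 + 0 \left(-8\right)\right) = 36 - \left(6 + 0\right) = 36 - 6 = 30$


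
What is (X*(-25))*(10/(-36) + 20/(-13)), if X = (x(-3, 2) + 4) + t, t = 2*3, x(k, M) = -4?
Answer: 10625/39 ≈ 272.44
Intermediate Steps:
t = 6
X = 6 (X = (-4 + 4) + 6 = 0 + 6 = 6)
(X*(-25))*(10/(-36) + 20/(-13)) = (6*(-25))*(10/(-36) + 20/(-13)) = -150*(10*(-1/36) + 20*(-1/13)) = -150*(-5/18 - 20/13) = -150*(-425/234) = 10625/39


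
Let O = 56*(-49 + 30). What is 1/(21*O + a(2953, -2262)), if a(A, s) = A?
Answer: -1/19391 ≈ -5.1570e-5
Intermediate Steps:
O = -1064 (O = 56*(-19) = -1064)
1/(21*O + a(2953, -2262)) = 1/(21*(-1064) + 2953) = 1/(-22344 + 2953) = 1/(-19391) = -1/19391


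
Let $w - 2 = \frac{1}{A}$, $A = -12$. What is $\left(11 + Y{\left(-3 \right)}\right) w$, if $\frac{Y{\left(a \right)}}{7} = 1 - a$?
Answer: $\frac{299}{4} \approx 74.75$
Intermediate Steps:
$Y{\left(a \right)} = 7 - 7 a$ ($Y{\left(a \right)} = 7 \left(1 - a\right) = 7 - 7 a$)
$w = \frac{23}{12}$ ($w = 2 + \frac{1}{-12} = 2 - \frac{1}{12} = \frac{23}{12} \approx 1.9167$)
$\left(11 + Y{\left(-3 \right)}\right) w = \left(11 + \left(7 - -21\right)\right) \frac{23}{12} = \left(11 + \left(7 + 21\right)\right) \frac{23}{12} = \left(11 + 28\right) \frac{23}{12} = 39 \cdot \frac{23}{12} = \frac{299}{4}$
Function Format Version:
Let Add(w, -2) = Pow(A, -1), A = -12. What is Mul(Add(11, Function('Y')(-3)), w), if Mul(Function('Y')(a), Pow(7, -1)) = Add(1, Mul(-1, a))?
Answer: Rational(299, 4) ≈ 74.750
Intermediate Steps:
Function('Y')(a) = Add(7, Mul(-7, a)) (Function('Y')(a) = Mul(7, Add(1, Mul(-1, a))) = Add(7, Mul(-7, a)))
w = Rational(23, 12) (w = Add(2, Pow(-12, -1)) = Add(2, Rational(-1, 12)) = Rational(23, 12) ≈ 1.9167)
Mul(Add(11, Function('Y')(-3)), w) = Mul(Add(11, Add(7, Mul(-7, -3))), Rational(23, 12)) = Mul(Add(11, Add(7, 21)), Rational(23, 12)) = Mul(Add(11, 28), Rational(23, 12)) = Mul(39, Rational(23, 12)) = Rational(299, 4)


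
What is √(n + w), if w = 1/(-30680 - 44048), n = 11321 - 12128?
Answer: I*√1126627294954/37364 ≈ 28.408*I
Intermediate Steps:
n = -807
w = -1/74728 (w = 1/(-74728) = -1/74728 ≈ -1.3382e-5)
√(n + w) = √(-807 - 1/74728) = √(-60305497/74728) = I*√1126627294954/37364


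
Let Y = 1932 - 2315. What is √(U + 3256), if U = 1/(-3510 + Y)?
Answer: √49346138051/3893 ≈ 57.061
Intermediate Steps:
Y = -383
U = -1/3893 (U = 1/(-3510 - 383) = 1/(-3893) = -1/3893 ≈ -0.00025687)
√(U + 3256) = √(-1/3893 + 3256) = √(12675607/3893) = √49346138051/3893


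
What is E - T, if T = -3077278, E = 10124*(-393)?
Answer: -901454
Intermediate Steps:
E = -3978732
E - T = -3978732 - 1*(-3077278) = -3978732 + 3077278 = -901454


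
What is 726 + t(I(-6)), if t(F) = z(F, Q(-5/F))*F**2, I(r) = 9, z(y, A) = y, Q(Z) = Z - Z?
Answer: 1455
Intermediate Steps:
Q(Z) = 0
t(F) = F**3 (t(F) = F*F**2 = F**3)
726 + t(I(-6)) = 726 + 9**3 = 726 + 729 = 1455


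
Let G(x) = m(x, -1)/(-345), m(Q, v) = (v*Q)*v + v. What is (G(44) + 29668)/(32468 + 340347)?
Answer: 10235417/128621175 ≈ 0.079578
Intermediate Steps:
m(Q, v) = v + Q*v² (m(Q, v) = (Q*v)*v + v = Q*v² + v = v + Q*v²)
G(x) = 1/345 - x/345 (G(x) = -(1 + x*(-1))/(-345) = -(1 - x)*(-1/345) = (-1 + x)*(-1/345) = 1/345 - x/345)
(G(44) + 29668)/(32468 + 340347) = ((1/345 - 1/345*44) + 29668)/(32468 + 340347) = ((1/345 - 44/345) + 29668)/372815 = (-43/345 + 29668)*(1/372815) = (10235417/345)*(1/372815) = 10235417/128621175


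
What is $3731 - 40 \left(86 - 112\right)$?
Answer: $4771$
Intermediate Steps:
$3731 - 40 \left(86 - 112\right) = 3731 - 40 \left(-26\right) = 3731 - -1040 = 3731 + 1040 = 4771$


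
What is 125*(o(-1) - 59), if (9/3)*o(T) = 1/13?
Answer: -287500/39 ≈ -7371.8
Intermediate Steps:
o(T) = 1/39 (o(T) = (1/13)/3 = (1*(1/13))/3 = (⅓)*(1/13) = 1/39)
125*(o(-1) - 59) = 125*(1/39 - 59) = 125*(-2300/39) = -287500/39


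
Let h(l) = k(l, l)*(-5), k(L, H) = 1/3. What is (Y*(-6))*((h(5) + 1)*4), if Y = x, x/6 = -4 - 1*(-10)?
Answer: 576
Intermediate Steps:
k(L, H) = ⅓
h(l) = -5/3 (h(l) = (⅓)*(-5) = -5/3)
x = 36 (x = 6*(-4 - 1*(-10)) = 6*(-4 + 10) = 6*6 = 36)
Y = 36
(Y*(-6))*((h(5) + 1)*4) = (36*(-6))*((-5/3 + 1)*4) = -(-144)*4 = -216*(-8/3) = 576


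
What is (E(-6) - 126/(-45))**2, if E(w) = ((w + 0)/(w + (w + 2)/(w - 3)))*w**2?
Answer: 1085764/625 ≈ 1737.2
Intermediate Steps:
E(w) = w**3/(w + (2 + w)/(-3 + w)) (E(w) = (w/(w + (2 + w)/(-3 + w)))*w**2 = w**3/(w + (2 + w)/(-3 + w)))
(E(-6) - 126/(-45))**2 = ((-6)**3*(-3 - 6)/(2 + (-6)**2 - 2*(-6)) - 126/(-45))**2 = (-216*(-9)/(2 + 36 + 12) - 126*(-1/45))**2 = (-216*(-9)/50 + 14/5)**2 = (-216*1/50*(-9) + 14/5)**2 = (972/25 + 14/5)**2 = (1042/25)**2 = 1085764/625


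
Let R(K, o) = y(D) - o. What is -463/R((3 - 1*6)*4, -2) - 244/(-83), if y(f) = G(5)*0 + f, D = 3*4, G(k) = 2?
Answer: -35013/1162 ≈ -30.132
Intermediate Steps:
D = 12
y(f) = f (y(f) = 2*0 + f = 0 + f = f)
R(K, o) = 12 - o
-463/R((3 - 1*6)*4, -2) - 244/(-83) = -463/(12 - 1*(-2)) - 244/(-83) = -463/(12 + 2) - 244*(-1/83) = -463/14 + 244/83 = -35013/1162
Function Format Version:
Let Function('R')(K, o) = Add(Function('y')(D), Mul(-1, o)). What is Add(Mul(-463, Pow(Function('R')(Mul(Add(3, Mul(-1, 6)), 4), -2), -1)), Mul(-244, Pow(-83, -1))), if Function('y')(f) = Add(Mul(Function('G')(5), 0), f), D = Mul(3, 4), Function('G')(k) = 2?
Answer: Rational(-35013, 1162) ≈ -30.132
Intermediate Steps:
D = 12
Function('y')(f) = f (Function('y')(f) = Add(Mul(2, 0), f) = Add(0, f) = f)
Function('R')(K, o) = Add(12, Mul(-1, o))
Add(Mul(-463, Pow(Function('R')(Mul(Add(3, Mul(-1, 6)), 4), -2), -1)), Mul(-244, Pow(-83, -1))) = Add(Mul(-463, Pow(Add(12, Mul(-1, -2)), -1)), Mul(-244, Pow(-83, -1))) = Add(Mul(-463, Pow(Add(12, 2), -1)), Mul(-244, Rational(-1, 83))) = Add(Mul(-463, Pow(14, -1)), Rational(244, 83)) = Add(Mul(-463, Rational(1, 14)), Rational(244, 83)) = Add(Rational(-463, 14), Rational(244, 83)) = Rational(-35013, 1162)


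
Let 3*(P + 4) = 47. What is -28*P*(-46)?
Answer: 45080/3 ≈ 15027.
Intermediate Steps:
P = 35/3 (P = -4 + (⅓)*47 = -4 + 47/3 = 35/3 ≈ 11.667)
-28*P*(-46) = -28*(35/3)*(-46) = -980*(-46)/3 = -1*(-45080/3) = 45080/3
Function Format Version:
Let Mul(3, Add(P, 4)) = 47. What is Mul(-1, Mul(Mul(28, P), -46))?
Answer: Rational(45080, 3) ≈ 15027.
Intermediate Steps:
P = Rational(35, 3) (P = Add(-4, Mul(Rational(1, 3), 47)) = Add(-4, Rational(47, 3)) = Rational(35, 3) ≈ 11.667)
Mul(-1, Mul(Mul(28, P), -46)) = Mul(-1, Mul(Mul(28, Rational(35, 3)), -46)) = Mul(-1, Mul(Rational(980, 3), -46)) = Mul(-1, Rational(-45080, 3)) = Rational(45080, 3)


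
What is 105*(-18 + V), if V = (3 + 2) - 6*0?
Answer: -1365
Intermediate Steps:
V = 5 (V = 5 + 0 = 5)
105*(-18 + V) = 105*(-18 + 5) = 105*(-13) = -1365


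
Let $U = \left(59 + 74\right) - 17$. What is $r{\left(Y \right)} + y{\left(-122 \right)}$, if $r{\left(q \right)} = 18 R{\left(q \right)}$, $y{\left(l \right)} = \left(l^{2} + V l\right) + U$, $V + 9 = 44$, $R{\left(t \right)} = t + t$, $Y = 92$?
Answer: $14042$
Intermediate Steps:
$R{\left(t \right)} = 2 t$
$V = 35$ ($V = -9 + 44 = 35$)
$U = 116$ ($U = 133 - 17 = 116$)
$y{\left(l \right)} = 116 + l^{2} + 35 l$ ($y{\left(l \right)} = \left(l^{2} + 35 l\right) + 116 = 116 + l^{2} + 35 l$)
$r{\left(q \right)} = 36 q$ ($r{\left(q \right)} = 18 \cdot 2 q = 36 q$)
$r{\left(Y \right)} + y{\left(-122 \right)} = 36 \cdot 92 + \left(116 + \left(-122\right)^{2} + 35 \left(-122\right)\right) = 3312 + \left(116 + 14884 - 4270\right) = 3312 + 10730 = 14042$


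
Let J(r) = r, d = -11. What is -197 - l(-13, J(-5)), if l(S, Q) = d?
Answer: -186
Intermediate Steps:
l(S, Q) = -11
-197 - l(-13, J(-5)) = -197 - 1*(-11) = -197 + 11 = -186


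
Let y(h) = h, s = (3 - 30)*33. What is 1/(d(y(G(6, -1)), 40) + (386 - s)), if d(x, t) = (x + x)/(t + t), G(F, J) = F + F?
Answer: 10/12773 ≈ 0.00078290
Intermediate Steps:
G(F, J) = 2*F
s = -891 (s = -27*33 = -891)
d(x, t) = x/t (d(x, t) = (2*x)/((2*t)) = (2*x)*(1/(2*t)) = x/t)
1/(d(y(G(6, -1)), 40) + (386 - s)) = 1/((2*6)/40 + (386 - 1*(-891))) = 1/(12*(1/40) + (386 + 891)) = 1/(3/10 + 1277) = 1/(12773/10) = 10/12773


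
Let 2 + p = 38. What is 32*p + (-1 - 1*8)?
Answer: 1143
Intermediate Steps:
p = 36 (p = -2 + 38 = 36)
32*p + (-1 - 1*8) = 32*36 + (-1 - 1*8) = 1152 + (-1 - 8) = 1152 - 9 = 1143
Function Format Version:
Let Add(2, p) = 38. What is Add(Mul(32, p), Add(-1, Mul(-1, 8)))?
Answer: 1143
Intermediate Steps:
p = 36 (p = Add(-2, 38) = 36)
Add(Mul(32, p), Add(-1, Mul(-1, 8))) = Add(Mul(32, 36), Add(-1, Mul(-1, 8))) = Add(1152, Add(-1, -8)) = Add(1152, -9) = 1143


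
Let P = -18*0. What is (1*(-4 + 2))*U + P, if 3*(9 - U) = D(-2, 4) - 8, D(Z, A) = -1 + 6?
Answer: -20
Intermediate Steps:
D(Z, A) = 5
U = 10 (U = 9 - (5 - 8)/3 = 9 - ⅓*(-3) = 9 + 1 = 10)
P = 0
(1*(-4 + 2))*U + P = (1*(-4 + 2))*10 + 0 = (1*(-2))*10 + 0 = -2*10 + 0 = -20 + 0 = -20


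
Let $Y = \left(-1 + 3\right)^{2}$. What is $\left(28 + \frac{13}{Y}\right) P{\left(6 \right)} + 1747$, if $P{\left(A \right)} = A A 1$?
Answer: $2872$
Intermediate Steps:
$P{\left(A \right)} = A^{2}$ ($P{\left(A \right)} = A^{2} \cdot 1 = A^{2}$)
$Y = 4$ ($Y = 2^{2} = 4$)
$\left(28 + \frac{13}{Y}\right) P{\left(6 \right)} + 1747 = \left(28 + \frac{13}{4}\right) 6^{2} + 1747 = \left(28 + 13 \cdot \frac{1}{4}\right) 36 + 1747 = \left(28 + \frac{13}{4}\right) 36 + 1747 = \frac{125}{4} \cdot 36 + 1747 = 1125 + 1747 = 2872$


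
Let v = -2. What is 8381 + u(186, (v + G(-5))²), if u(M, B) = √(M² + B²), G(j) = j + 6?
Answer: 8381 + √34597 ≈ 8567.0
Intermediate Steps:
G(j) = 6 + j
u(M, B) = √(B² + M²)
8381 + u(186, (v + G(-5))²) = 8381 + √(((-2 + (6 - 5))²)² + 186²) = 8381 + √(((-2 + 1)²)² + 34596) = 8381 + √(((-1)²)² + 34596) = 8381 + √(1² + 34596) = 8381 + √(1 + 34596) = 8381 + √34597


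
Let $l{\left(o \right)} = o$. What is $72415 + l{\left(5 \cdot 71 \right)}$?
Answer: $72770$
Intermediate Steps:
$72415 + l{\left(5 \cdot 71 \right)} = 72415 + 5 \cdot 71 = 72415 + 355 = 72770$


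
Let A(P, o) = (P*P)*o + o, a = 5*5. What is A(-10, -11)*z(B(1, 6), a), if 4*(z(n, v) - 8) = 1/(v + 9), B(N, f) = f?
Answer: -1209879/136 ≈ -8896.2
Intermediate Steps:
a = 25
A(P, o) = o + o*P² (A(P, o) = P²*o + o = o*P² + o = o + o*P²)
z(n, v) = 8 + 1/(4*(9 + v)) (z(n, v) = 8 + 1/(4*(v + 9)) = 8 + 1/(4*(9 + v)))
A(-10, -11)*z(B(1, 6), a) = (-11*(1 + (-10)²))*((289 + 32*25)/(4*(9 + 25))) = (-11*(1 + 100))*((¼)*(289 + 800)/34) = (-11*101)*((¼)*(1/34)*1089) = -1111*1089/136 = -1209879/136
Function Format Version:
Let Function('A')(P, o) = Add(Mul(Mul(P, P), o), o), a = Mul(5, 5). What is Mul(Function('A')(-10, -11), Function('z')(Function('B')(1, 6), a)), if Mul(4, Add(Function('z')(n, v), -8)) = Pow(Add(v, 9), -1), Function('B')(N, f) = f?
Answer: Rational(-1209879, 136) ≈ -8896.2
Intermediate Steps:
a = 25
Function('A')(P, o) = Add(o, Mul(o, Pow(P, 2))) (Function('A')(P, o) = Add(Mul(Pow(P, 2), o), o) = Add(Mul(o, Pow(P, 2)), o) = Add(o, Mul(o, Pow(P, 2))))
Function('z')(n, v) = Add(8, Mul(Rational(1, 4), Pow(Add(9, v), -1))) (Function('z')(n, v) = Add(8, Mul(Rational(1, 4), Pow(Add(v, 9), -1))) = Add(8, Mul(Rational(1, 4), Pow(Add(9, v), -1))))
Mul(Function('A')(-10, -11), Function('z')(Function('B')(1, 6), a)) = Mul(Mul(-11, Add(1, Pow(-10, 2))), Mul(Rational(1, 4), Pow(Add(9, 25), -1), Add(289, Mul(32, 25)))) = Mul(Mul(-11, Add(1, 100)), Mul(Rational(1, 4), Pow(34, -1), Add(289, 800))) = Mul(Mul(-11, 101), Mul(Rational(1, 4), Rational(1, 34), 1089)) = Mul(-1111, Rational(1089, 136)) = Rational(-1209879, 136)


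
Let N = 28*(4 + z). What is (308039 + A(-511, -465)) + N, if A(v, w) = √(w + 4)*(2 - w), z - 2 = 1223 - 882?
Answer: 317755 + 467*I*√461 ≈ 3.1776e+5 + 10027.0*I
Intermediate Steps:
z = 343 (z = 2 + (1223 - 882) = 2 + 341 = 343)
A(v, w) = √(4 + w)*(2 - w)
N = 9716 (N = 28*(4 + 343) = 28*347 = 9716)
(308039 + A(-511, -465)) + N = (308039 + √(4 - 465)*(2 - 1*(-465))) + 9716 = (308039 + √(-461)*(2 + 465)) + 9716 = (308039 + (I*√461)*467) + 9716 = (308039 + 467*I*√461) + 9716 = 317755 + 467*I*√461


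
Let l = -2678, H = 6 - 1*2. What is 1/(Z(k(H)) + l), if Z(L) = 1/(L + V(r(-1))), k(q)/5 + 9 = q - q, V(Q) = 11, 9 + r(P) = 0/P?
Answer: -34/91053 ≈ -0.00037341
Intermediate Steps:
r(P) = -9 (r(P) = -9 + 0/P = -9 + 0 = -9)
H = 4 (H = 6 - 2 = 4)
k(q) = -45 (k(q) = -45 + 5*(q - q) = -45 + 5*0 = -45 + 0 = -45)
Z(L) = 1/(11 + L) (Z(L) = 1/(L + 11) = 1/(11 + L))
1/(Z(k(H)) + l) = 1/(1/(11 - 45) - 2678) = 1/(1/(-34) - 2678) = 1/(-1/34 - 2678) = 1/(-91053/34) = -34/91053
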